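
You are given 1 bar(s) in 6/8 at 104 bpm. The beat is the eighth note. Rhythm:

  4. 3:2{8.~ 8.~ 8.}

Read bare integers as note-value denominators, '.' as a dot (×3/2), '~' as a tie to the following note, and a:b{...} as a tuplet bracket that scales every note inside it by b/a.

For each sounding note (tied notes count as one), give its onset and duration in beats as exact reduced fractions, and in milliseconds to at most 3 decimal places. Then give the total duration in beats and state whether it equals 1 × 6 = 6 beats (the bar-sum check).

1) 0.0ms=0b +1730.769ms=3b
2) 1730.769ms=3b +1730.769ms=3b
Σ=6b of 6 (104bpm 6/8) — PASS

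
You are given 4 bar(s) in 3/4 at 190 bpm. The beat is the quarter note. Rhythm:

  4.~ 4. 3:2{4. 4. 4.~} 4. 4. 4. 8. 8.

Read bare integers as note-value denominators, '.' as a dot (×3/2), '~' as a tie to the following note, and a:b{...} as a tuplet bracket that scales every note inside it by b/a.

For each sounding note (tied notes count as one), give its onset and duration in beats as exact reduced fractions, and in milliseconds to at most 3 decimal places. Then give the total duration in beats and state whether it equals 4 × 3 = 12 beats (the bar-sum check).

1) 0.0ms=0b +947.368ms=3b
2) 947.368ms=3b +315.789ms=1b
3) 1263.158ms=4b +315.789ms=1b
4) 1578.947ms=5b +789.474ms=5/2b
5) 2368.421ms=15/2b +473.684ms=3/2b
6) 2842.105ms=9b +473.684ms=3/2b
7) 3315.789ms=21/2b +236.842ms=3/4b
8) 3552.632ms=45/4b +236.842ms=3/4b
Σ=12b of 12 (190bpm 3/4) — PASS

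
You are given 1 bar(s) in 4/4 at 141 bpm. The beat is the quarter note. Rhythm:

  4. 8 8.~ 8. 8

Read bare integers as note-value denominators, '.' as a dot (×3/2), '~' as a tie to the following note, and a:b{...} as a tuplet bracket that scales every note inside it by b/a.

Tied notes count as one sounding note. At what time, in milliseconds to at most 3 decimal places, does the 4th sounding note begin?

note 4 onset = 7/2b = 1489.362ms

1. 0.0ms @ 0 + 638.298ms (3/2)
2. 638.298ms @ 3/2 + 212.766ms (1/2)
3. 851.064ms @ 2 + 638.298ms (3/2)
4. 1489.362ms @ 7/2 + 212.766ms (1/2)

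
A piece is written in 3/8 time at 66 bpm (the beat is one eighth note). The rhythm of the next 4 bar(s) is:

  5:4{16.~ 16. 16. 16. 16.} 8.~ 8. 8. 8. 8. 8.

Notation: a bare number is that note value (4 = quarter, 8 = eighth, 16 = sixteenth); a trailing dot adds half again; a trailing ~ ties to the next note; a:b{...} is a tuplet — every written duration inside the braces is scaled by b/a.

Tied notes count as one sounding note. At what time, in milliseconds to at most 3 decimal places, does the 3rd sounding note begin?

note 3 onset = 9/5b = 1636.364ms

1. 0.0ms @ 0 + 1090.909ms (6/5)
2. 1090.909ms @ 6/5 + 545.455ms (3/5)
3. 1636.364ms @ 9/5 + 545.455ms (3/5)
4. 2181.818ms @ 12/5 + 545.455ms (3/5)
5. 2727.273ms @ 3 + 2727.273ms (3)
6. 5454.545ms @ 6 + 1363.636ms (3/2)
7. 6818.182ms @ 15/2 + 1363.636ms (3/2)
8. 8181.818ms @ 9 + 1363.636ms (3/2)
9. 9545.455ms @ 21/2 + 1363.636ms (3/2)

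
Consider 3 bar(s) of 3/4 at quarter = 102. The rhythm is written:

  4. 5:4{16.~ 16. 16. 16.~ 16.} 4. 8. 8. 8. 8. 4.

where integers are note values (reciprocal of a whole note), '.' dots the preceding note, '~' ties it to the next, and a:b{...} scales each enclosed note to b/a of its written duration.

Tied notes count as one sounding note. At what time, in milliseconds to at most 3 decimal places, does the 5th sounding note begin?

1. 0.0ms @ 0 + 882.353ms (3/2)
2. 882.353ms @ 3/2 + 352.941ms (3/5)
3. 1235.294ms @ 21/10 + 176.471ms (3/10)
4. 1411.765ms @ 12/5 + 352.941ms (3/5)
5. 1764.706ms @ 3 + 882.353ms (3/2)
6. 2647.059ms @ 9/2 + 441.176ms (3/4)
7. 3088.235ms @ 21/4 + 441.176ms (3/4)
8. 3529.412ms @ 6 + 441.176ms (3/4)
9. 3970.588ms @ 27/4 + 441.176ms (3/4)
10. 4411.765ms @ 15/2 + 882.353ms (3/2)

note 5 onset = 3b = 1764.706ms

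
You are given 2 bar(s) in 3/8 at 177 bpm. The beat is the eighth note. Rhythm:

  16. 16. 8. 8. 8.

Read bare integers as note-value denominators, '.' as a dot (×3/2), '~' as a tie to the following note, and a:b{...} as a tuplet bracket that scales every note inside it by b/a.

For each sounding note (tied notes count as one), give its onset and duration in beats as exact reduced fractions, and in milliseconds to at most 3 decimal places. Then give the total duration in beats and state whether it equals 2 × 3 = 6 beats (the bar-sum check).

1) 0.0ms=0b +254.237ms=3/4b
2) 254.237ms=3/4b +254.237ms=3/4b
3) 508.475ms=3/2b +508.475ms=3/2b
4) 1016.949ms=3b +508.475ms=3/2b
5) 1525.424ms=9/2b +508.475ms=3/2b
Σ=6b of 6 (177bpm 3/8) — PASS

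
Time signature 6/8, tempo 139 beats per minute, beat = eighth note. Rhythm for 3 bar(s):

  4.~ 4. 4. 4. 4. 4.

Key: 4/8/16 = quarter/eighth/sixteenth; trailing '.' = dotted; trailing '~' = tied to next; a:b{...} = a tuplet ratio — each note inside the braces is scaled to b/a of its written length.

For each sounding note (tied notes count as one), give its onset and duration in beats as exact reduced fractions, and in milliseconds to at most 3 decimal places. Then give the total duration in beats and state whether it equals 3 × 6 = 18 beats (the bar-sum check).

1) 0.0ms=0b +2589.928ms=6b
2) 2589.928ms=6b +1294.964ms=3b
3) 3884.892ms=9b +1294.964ms=3b
4) 5179.856ms=12b +1294.964ms=3b
5) 6474.82ms=15b +1294.964ms=3b
Σ=18b of 18 (139bpm 6/8) — PASS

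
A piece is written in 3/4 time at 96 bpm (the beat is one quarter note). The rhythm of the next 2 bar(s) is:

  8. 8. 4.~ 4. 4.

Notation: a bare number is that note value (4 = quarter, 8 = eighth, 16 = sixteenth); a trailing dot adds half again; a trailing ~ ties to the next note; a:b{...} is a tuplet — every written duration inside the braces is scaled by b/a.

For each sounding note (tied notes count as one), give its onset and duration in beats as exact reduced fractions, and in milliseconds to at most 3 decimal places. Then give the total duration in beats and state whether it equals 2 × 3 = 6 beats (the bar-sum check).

1) 0.0ms=0b +468.75ms=3/4b
2) 468.75ms=3/4b +468.75ms=3/4b
3) 937.5ms=3/2b +1875.0ms=3b
4) 2812.5ms=9/2b +937.5ms=3/2b
Σ=6b of 6 (96bpm 3/4) — PASS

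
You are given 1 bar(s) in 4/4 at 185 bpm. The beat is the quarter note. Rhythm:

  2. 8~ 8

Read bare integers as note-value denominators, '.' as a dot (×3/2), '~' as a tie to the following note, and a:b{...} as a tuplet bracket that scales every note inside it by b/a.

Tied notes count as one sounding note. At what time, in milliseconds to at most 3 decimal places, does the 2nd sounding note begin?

note 2 onset = 3b = 972.973ms

1. 0.0ms @ 0 + 972.973ms (3)
2. 972.973ms @ 3 + 324.324ms (1)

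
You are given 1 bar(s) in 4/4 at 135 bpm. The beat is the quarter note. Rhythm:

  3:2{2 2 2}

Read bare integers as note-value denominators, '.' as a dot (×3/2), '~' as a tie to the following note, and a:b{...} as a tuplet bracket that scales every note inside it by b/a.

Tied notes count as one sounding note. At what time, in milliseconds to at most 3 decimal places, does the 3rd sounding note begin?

note 3 onset = 8/3b = 1185.185ms

1. 0.0ms @ 0 + 592.593ms (4/3)
2. 592.593ms @ 4/3 + 592.593ms (4/3)
3. 1185.185ms @ 8/3 + 592.593ms (4/3)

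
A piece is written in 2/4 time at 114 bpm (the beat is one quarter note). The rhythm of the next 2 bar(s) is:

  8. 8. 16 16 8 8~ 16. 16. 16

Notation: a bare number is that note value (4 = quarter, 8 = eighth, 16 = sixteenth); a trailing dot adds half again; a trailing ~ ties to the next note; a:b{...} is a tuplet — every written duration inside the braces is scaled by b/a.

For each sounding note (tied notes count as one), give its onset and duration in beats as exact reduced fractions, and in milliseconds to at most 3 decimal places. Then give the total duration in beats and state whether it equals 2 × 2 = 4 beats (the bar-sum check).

1) 0.0ms=0b +394.737ms=3/4b
2) 394.737ms=3/4b +394.737ms=3/4b
3) 789.474ms=3/2b +131.579ms=1/4b
4) 921.053ms=7/4b +131.579ms=1/4b
5) 1052.632ms=2b +263.158ms=1/2b
6) 1315.789ms=5/2b +460.526ms=7/8b
7) 1776.316ms=27/8b +197.368ms=3/8b
8) 1973.684ms=15/4b +131.579ms=1/4b
Σ=4b of 4 (114bpm 2/4) — PASS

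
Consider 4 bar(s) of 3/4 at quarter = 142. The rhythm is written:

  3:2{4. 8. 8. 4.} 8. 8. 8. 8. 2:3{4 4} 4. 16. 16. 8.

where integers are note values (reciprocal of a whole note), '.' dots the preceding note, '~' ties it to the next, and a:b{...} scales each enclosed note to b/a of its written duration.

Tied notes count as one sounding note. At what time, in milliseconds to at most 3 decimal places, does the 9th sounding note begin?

1. 0.0ms @ 0 + 422.535ms (1)
2. 422.535ms @ 1 + 211.268ms (1/2)
3. 633.803ms @ 3/2 + 211.268ms (1/2)
4. 845.07ms @ 2 + 422.535ms (1)
5. 1267.606ms @ 3 + 316.901ms (3/4)
6. 1584.507ms @ 15/4 + 316.901ms (3/4)
7. 1901.408ms @ 9/2 + 316.901ms (3/4)
8. 2218.31ms @ 21/4 + 316.901ms (3/4)
9. 2535.211ms @ 6 + 633.803ms (3/2)
10. 3169.014ms @ 15/2 + 633.803ms (3/2)
11. 3802.817ms @ 9 + 633.803ms (3/2)
12. 4436.62ms @ 21/2 + 158.451ms (3/8)
13. 4595.07ms @ 87/8 + 158.451ms (3/8)
14. 4753.521ms @ 45/4 + 316.901ms (3/4)

note 9 onset = 6b = 2535.211ms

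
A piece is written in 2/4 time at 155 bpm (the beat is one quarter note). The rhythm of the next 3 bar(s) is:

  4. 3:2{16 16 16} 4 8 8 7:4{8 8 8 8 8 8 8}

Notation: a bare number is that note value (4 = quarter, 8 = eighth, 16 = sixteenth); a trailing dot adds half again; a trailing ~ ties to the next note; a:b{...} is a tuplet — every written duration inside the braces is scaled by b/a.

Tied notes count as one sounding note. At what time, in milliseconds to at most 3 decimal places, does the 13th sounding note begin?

1. 0.0ms @ 0 + 580.645ms (3/2)
2. 580.645ms @ 3/2 + 64.516ms (1/6)
3. 645.161ms @ 5/3 + 64.516ms (1/6)
4. 709.677ms @ 11/6 + 64.516ms (1/6)
5. 774.194ms @ 2 + 387.097ms (1)
6. 1161.29ms @ 3 + 193.548ms (1/2)
7. 1354.839ms @ 7/2 + 193.548ms (1/2)
8. 1548.387ms @ 4 + 110.599ms (2/7)
9. 1658.986ms @ 30/7 + 110.599ms (2/7)
10. 1769.585ms @ 32/7 + 110.599ms (2/7)
11. 1880.184ms @ 34/7 + 110.599ms (2/7)
12. 1990.783ms @ 36/7 + 110.599ms (2/7)
13. 2101.382ms @ 38/7 + 110.599ms (2/7)
14. 2211.982ms @ 40/7 + 110.599ms (2/7)

note 13 onset = 38/7b = 2101.382ms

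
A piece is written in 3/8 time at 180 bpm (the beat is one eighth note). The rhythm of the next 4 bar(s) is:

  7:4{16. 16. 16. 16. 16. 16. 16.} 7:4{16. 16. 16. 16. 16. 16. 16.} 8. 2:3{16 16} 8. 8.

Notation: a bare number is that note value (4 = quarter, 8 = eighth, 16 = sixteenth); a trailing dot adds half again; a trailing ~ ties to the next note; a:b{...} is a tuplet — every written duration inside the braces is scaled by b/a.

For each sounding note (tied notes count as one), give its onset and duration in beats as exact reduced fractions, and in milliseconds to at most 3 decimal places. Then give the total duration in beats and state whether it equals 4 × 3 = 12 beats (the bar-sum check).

1) 0.0ms=0b +142.857ms=3/7b
2) 142.857ms=3/7b +142.857ms=3/7b
3) 285.714ms=6/7b +142.857ms=3/7b
4) 428.571ms=9/7b +142.857ms=3/7b
5) 571.429ms=12/7b +142.857ms=3/7b
6) 714.286ms=15/7b +142.857ms=3/7b
7) 857.143ms=18/7b +142.857ms=3/7b
8) 1000.0ms=3b +142.857ms=3/7b
9) 1142.857ms=24/7b +142.857ms=3/7b
10) 1285.714ms=27/7b +142.857ms=3/7b
11) 1428.571ms=30/7b +142.857ms=3/7b
12) 1571.429ms=33/7b +142.857ms=3/7b
13) 1714.286ms=36/7b +142.857ms=3/7b
14) 1857.143ms=39/7b +142.857ms=3/7b
15) 2000.0ms=6b +500.0ms=3/2b
16) 2500.0ms=15/2b +250.0ms=3/4b
17) 2750.0ms=33/4b +250.0ms=3/4b
18) 3000.0ms=9b +500.0ms=3/2b
19) 3500.0ms=21/2b +500.0ms=3/2b
Σ=12b of 12 (180bpm 3/8) — PASS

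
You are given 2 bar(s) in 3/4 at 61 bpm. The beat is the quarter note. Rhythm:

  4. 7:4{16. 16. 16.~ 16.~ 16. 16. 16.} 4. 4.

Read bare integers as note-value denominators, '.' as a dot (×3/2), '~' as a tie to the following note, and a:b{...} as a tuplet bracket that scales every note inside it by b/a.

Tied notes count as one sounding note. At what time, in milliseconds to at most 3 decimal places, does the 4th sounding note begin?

1. 0.0ms @ 0 + 1475.41ms (3/2)
2. 1475.41ms @ 3/2 + 210.773ms (3/14)
3. 1686.183ms @ 12/7 + 210.773ms (3/14)
4. 1896.956ms @ 27/14 + 632.319ms (9/14)
5. 2529.274ms @ 18/7 + 210.773ms (3/14)
6. 2740.047ms @ 39/14 + 210.773ms (3/14)
7. 2950.82ms @ 3 + 1475.41ms (3/2)
8. 4426.23ms @ 9/2 + 1475.41ms (3/2)

note 4 onset = 27/14b = 1896.956ms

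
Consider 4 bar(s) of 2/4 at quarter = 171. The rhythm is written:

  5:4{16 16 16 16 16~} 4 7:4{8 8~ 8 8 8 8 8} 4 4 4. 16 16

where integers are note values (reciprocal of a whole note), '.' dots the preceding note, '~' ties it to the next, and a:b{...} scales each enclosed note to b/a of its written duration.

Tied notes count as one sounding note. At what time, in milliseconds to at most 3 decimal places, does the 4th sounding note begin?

1. 0.0ms @ 0 + 70.175ms (1/5)
2. 70.175ms @ 1/5 + 70.175ms (1/5)
3. 140.351ms @ 2/5 + 70.175ms (1/5)
4. 210.526ms @ 3/5 + 70.175ms (1/5)
5. 280.702ms @ 4/5 + 421.053ms (6/5)
6. 701.754ms @ 2 + 100.251ms (2/7)
7. 802.005ms @ 16/7 + 200.501ms (4/7)
8. 1002.506ms @ 20/7 + 100.251ms (2/7)
9. 1102.757ms @ 22/7 + 100.251ms (2/7)
10. 1203.008ms @ 24/7 + 100.251ms (2/7)
11. 1303.258ms @ 26/7 + 100.251ms (2/7)
12. 1403.509ms @ 4 + 350.877ms (1)
13. 1754.386ms @ 5 + 350.877ms (1)
14. 2105.263ms @ 6 + 526.316ms (3/2)
15. 2631.579ms @ 15/2 + 87.719ms (1/4)
16. 2719.298ms @ 31/4 + 87.719ms (1/4)

note 4 onset = 3/5b = 210.526ms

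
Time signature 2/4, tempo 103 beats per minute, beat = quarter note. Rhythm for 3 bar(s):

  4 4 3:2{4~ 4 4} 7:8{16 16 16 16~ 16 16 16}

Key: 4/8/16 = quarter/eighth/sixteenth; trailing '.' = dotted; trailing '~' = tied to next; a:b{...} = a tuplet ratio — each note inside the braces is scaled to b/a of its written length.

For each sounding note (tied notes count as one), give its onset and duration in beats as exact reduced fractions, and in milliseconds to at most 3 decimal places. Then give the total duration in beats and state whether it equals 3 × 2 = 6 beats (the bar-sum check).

1) 0.0ms=0b +582.524ms=1b
2) 582.524ms=1b +582.524ms=1b
3) 1165.049ms=2b +776.699ms=4/3b
4) 1941.748ms=10/3b +388.35ms=2/3b
5) 2330.097ms=4b +166.436ms=2/7b
6) 2496.533ms=30/7b +166.436ms=2/7b
7) 2662.968ms=32/7b +166.436ms=2/7b
8) 2829.404ms=34/7b +332.871ms=4/7b
9) 3162.275ms=38/7b +166.436ms=2/7b
10) 3328.71ms=40/7b +166.436ms=2/7b
Σ=6b of 6 (103bpm 2/4) — PASS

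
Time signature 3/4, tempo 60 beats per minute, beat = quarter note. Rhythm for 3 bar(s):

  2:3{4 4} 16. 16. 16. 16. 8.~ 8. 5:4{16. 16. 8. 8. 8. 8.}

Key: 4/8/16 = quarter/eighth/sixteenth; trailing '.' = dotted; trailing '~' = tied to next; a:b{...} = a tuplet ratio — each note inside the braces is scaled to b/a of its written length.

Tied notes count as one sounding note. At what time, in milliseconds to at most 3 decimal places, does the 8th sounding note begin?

note 8 onset = 6b = 6000.0ms

1. 0.0ms @ 0 + 1500.0ms (3/2)
2. 1500.0ms @ 3/2 + 1500.0ms (3/2)
3. 3000.0ms @ 3 + 375.0ms (3/8)
4. 3375.0ms @ 27/8 + 375.0ms (3/8)
5. 3750.0ms @ 15/4 + 375.0ms (3/8)
6. 4125.0ms @ 33/8 + 375.0ms (3/8)
7. 4500.0ms @ 9/2 + 1500.0ms (3/2)
8. 6000.0ms @ 6 + 300.0ms (3/10)
9. 6300.0ms @ 63/10 + 300.0ms (3/10)
10. 6600.0ms @ 33/5 + 600.0ms (3/5)
11. 7200.0ms @ 36/5 + 600.0ms (3/5)
12. 7800.0ms @ 39/5 + 600.0ms (3/5)
13. 8400.0ms @ 42/5 + 600.0ms (3/5)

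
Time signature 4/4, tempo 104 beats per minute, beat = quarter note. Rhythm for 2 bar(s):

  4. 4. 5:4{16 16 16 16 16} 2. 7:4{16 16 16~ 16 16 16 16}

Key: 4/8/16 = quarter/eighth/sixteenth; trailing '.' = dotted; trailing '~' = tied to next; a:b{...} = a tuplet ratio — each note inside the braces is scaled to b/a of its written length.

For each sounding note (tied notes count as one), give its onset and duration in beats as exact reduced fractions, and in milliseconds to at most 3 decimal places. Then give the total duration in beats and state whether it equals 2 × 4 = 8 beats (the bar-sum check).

1) 0.0ms=0b +865.385ms=3/2b
2) 865.385ms=3/2b +865.385ms=3/2b
3) 1730.769ms=3b +115.385ms=1/5b
4) 1846.154ms=16/5b +115.385ms=1/5b
5) 1961.538ms=17/5b +115.385ms=1/5b
6) 2076.923ms=18/5b +115.385ms=1/5b
7) 2192.308ms=19/5b +115.385ms=1/5b
8) 2307.692ms=4b +1730.769ms=3b
9) 4038.462ms=7b +82.418ms=1/7b
10) 4120.879ms=50/7b +82.418ms=1/7b
11) 4203.297ms=51/7b +164.835ms=2/7b
12) 4368.132ms=53/7b +82.418ms=1/7b
13) 4450.549ms=54/7b +82.418ms=1/7b
14) 4532.967ms=55/7b +82.418ms=1/7b
Σ=8b of 8 (104bpm 4/4) — PASS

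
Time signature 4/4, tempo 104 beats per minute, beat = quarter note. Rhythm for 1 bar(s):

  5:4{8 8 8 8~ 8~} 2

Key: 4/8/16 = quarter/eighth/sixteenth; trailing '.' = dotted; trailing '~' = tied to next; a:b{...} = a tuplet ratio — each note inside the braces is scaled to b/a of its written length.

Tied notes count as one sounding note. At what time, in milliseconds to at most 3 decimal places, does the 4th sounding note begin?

1. 0.0ms @ 0 + 230.769ms (2/5)
2. 230.769ms @ 2/5 + 230.769ms (2/5)
3. 461.538ms @ 4/5 + 230.769ms (2/5)
4. 692.308ms @ 6/5 + 1615.385ms (14/5)

note 4 onset = 6/5b = 692.308ms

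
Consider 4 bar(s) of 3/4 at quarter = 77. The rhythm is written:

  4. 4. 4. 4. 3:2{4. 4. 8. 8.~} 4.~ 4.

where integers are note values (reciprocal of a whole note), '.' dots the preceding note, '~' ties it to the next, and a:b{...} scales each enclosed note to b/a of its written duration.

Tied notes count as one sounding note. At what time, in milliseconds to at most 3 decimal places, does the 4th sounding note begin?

1. 0.0ms @ 0 + 1168.831ms (3/2)
2. 1168.831ms @ 3/2 + 1168.831ms (3/2)
3. 2337.662ms @ 3 + 1168.831ms (3/2)
4. 3506.494ms @ 9/2 + 1168.831ms (3/2)
5. 4675.325ms @ 6 + 779.221ms (1)
6. 5454.545ms @ 7 + 779.221ms (1)
7. 6233.766ms @ 8 + 389.61ms (1/2)
8. 6623.377ms @ 17/2 + 2727.273ms (7/2)

note 4 onset = 9/2b = 3506.494ms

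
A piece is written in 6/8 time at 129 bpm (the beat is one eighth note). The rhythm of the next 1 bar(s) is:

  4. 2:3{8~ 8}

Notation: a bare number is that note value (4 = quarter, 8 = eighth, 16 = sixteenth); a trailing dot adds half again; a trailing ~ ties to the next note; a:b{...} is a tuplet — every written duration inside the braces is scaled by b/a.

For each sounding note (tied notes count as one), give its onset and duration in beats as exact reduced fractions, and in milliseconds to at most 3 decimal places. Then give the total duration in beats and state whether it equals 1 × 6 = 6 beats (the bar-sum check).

1) 0.0ms=0b +1395.349ms=3b
2) 1395.349ms=3b +1395.349ms=3b
Σ=6b of 6 (129bpm 6/8) — PASS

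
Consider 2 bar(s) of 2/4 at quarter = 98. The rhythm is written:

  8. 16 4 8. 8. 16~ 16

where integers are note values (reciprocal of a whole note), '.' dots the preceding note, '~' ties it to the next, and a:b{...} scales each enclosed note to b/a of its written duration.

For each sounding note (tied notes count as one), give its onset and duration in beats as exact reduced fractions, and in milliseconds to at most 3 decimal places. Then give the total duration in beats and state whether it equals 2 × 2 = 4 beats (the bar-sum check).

1) 0.0ms=0b +459.184ms=3/4b
2) 459.184ms=3/4b +153.061ms=1/4b
3) 612.245ms=1b +612.245ms=1b
4) 1224.49ms=2b +459.184ms=3/4b
5) 1683.673ms=11/4b +459.184ms=3/4b
6) 2142.857ms=7/2b +306.122ms=1/2b
Σ=4b of 4 (98bpm 2/4) — PASS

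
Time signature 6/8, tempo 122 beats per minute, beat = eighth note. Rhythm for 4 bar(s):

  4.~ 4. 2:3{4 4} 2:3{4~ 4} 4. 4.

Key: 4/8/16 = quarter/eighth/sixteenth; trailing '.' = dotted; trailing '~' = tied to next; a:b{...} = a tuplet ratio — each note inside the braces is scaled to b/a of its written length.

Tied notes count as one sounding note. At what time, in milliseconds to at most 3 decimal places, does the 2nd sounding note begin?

note 2 onset = 6b = 2950.82ms

1. 0.0ms @ 0 + 2950.82ms (6)
2. 2950.82ms @ 6 + 1475.41ms (3)
3. 4426.23ms @ 9 + 1475.41ms (3)
4. 5901.639ms @ 12 + 2950.82ms (6)
5. 8852.459ms @ 18 + 1475.41ms (3)
6. 10327.869ms @ 21 + 1475.41ms (3)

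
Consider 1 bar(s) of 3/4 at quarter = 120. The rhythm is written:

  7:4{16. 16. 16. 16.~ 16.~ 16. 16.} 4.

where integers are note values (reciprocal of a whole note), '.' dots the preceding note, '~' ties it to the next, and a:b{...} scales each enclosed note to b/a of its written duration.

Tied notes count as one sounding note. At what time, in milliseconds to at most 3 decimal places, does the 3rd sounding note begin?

1. 0.0ms @ 0 + 107.143ms (3/14)
2. 107.143ms @ 3/14 + 107.143ms (3/14)
3. 214.286ms @ 3/7 + 107.143ms (3/14)
4. 321.429ms @ 9/14 + 321.429ms (9/14)
5. 642.857ms @ 9/7 + 107.143ms (3/14)
6. 750.0ms @ 3/2 + 750.0ms (3/2)

note 3 onset = 3/7b = 214.286ms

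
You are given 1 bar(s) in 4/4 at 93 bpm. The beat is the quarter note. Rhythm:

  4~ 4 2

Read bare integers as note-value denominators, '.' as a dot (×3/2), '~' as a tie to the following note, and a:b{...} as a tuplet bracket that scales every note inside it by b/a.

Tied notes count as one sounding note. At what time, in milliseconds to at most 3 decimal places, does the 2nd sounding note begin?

1. 0.0ms @ 0 + 1290.323ms (2)
2. 1290.323ms @ 2 + 1290.323ms (2)

note 2 onset = 2b = 1290.323ms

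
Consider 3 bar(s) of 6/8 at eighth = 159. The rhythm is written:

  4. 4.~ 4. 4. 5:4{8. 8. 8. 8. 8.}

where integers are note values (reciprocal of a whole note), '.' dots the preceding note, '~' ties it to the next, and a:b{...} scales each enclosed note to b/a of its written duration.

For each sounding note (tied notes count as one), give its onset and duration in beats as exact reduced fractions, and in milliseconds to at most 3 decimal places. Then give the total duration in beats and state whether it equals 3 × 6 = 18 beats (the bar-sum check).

1) 0.0ms=0b +1132.075ms=3b
2) 1132.075ms=3b +2264.151ms=6b
3) 3396.226ms=9b +1132.075ms=3b
4) 4528.302ms=12b +452.83ms=6/5b
5) 4981.132ms=66/5b +452.83ms=6/5b
6) 5433.962ms=72/5b +452.83ms=6/5b
7) 5886.792ms=78/5b +452.83ms=6/5b
8) 6339.623ms=84/5b +452.83ms=6/5b
Σ=18b of 18 (159bpm 6/8) — PASS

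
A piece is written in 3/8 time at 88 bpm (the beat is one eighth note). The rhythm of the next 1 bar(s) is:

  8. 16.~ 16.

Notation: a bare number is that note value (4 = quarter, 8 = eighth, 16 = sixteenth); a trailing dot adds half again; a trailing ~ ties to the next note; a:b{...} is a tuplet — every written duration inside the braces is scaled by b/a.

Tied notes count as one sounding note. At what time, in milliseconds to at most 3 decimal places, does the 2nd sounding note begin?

note 2 onset = 3/2b = 1022.727ms

1. 0.0ms @ 0 + 1022.727ms (3/2)
2. 1022.727ms @ 3/2 + 1022.727ms (3/2)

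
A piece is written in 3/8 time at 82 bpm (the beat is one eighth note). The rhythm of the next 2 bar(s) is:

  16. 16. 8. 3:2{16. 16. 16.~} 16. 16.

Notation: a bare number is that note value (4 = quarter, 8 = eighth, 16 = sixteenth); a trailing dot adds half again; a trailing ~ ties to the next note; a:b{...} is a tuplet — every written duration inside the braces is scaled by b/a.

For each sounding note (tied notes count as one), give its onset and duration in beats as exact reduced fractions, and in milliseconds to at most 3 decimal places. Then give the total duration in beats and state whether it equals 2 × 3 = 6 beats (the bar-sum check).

1) 0.0ms=0b +548.78ms=3/4b
2) 548.78ms=3/4b +548.78ms=3/4b
3) 1097.561ms=3/2b +1097.561ms=3/2b
4) 2195.122ms=3b +365.854ms=1/2b
5) 2560.976ms=7/2b +365.854ms=1/2b
6) 2926.829ms=4b +914.634ms=5/4b
7) 3841.463ms=21/4b +548.78ms=3/4b
Σ=6b of 6 (82bpm 3/8) — PASS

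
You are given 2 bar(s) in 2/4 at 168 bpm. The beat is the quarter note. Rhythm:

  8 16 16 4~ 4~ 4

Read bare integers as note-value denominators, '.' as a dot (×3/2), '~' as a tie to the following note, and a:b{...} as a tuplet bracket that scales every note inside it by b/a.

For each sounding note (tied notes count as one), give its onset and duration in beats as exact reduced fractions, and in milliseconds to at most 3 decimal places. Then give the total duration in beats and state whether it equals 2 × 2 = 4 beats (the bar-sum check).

1) 0.0ms=0b +178.571ms=1/2b
2) 178.571ms=1/2b +89.286ms=1/4b
3) 267.857ms=3/4b +89.286ms=1/4b
4) 357.143ms=1b +1071.429ms=3b
Σ=4b of 4 (168bpm 2/4) — PASS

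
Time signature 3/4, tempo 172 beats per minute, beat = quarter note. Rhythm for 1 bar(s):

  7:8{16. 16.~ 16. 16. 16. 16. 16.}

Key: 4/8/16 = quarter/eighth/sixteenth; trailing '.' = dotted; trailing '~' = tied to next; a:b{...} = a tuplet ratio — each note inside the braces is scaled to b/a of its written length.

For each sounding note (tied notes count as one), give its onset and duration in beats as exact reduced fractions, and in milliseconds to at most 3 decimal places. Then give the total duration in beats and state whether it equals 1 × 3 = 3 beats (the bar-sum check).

1) 0.0ms=0b +149.502ms=3/7b
2) 149.502ms=3/7b +299.003ms=6/7b
3) 448.505ms=9/7b +149.502ms=3/7b
4) 598.007ms=12/7b +149.502ms=3/7b
5) 747.508ms=15/7b +149.502ms=3/7b
6) 897.01ms=18/7b +149.502ms=3/7b
Σ=3b of 3 (172bpm 3/4) — PASS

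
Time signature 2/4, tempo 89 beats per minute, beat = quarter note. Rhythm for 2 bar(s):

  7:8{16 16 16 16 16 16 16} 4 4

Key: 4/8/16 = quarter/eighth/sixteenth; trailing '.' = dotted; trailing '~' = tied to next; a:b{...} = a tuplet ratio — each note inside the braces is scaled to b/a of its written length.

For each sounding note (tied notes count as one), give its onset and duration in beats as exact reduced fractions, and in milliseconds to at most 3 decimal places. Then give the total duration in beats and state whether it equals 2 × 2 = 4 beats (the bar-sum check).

1) 0.0ms=0b +192.616ms=2/7b
2) 192.616ms=2/7b +192.616ms=2/7b
3) 385.233ms=4/7b +192.616ms=2/7b
4) 577.849ms=6/7b +192.616ms=2/7b
5) 770.465ms=8/7b +192.616ms=2/7b
6) 963.082ms=10/7b +192.616ms=2/7b
7) 1155.698ms=12/7b +192.616ms=2/7b
8) 1348.315ms=2b +674.157ms=1b
9) 2022.472ms=3b +674.157ms=1b
Σ=4b of 4 (89bpm 2/4) — PASS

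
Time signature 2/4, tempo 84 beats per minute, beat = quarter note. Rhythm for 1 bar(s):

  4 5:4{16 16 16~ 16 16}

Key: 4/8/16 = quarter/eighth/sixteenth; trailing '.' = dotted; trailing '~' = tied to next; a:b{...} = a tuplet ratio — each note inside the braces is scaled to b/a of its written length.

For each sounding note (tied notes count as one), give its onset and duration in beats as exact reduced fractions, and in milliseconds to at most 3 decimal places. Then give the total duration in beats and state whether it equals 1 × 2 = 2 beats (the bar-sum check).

1) 0.0ms=0b +714.286ms=1b
2) 714.286ms=1b +142.857ms=1/5b
3) 857.143ms=6/5b +142.857ms=1/5b
4) 1000.0ms=7/5b +285.714ms=2/5b
5) 1285.714ms=9/5b +142.857ms=1/5b
Σ=2b of 2 (84bpm 2/4) — PASS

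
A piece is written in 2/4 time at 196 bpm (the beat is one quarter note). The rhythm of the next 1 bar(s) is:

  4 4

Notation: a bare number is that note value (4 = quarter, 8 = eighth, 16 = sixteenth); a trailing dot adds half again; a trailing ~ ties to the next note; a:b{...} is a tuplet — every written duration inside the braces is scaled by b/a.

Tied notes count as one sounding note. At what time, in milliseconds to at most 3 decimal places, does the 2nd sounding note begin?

1. 0.0ms @ 0 + 306.122ms (1)
2. 306.122ms @ 1 + 306.122ms (1)

note 2 onset = 1b = 306.122ms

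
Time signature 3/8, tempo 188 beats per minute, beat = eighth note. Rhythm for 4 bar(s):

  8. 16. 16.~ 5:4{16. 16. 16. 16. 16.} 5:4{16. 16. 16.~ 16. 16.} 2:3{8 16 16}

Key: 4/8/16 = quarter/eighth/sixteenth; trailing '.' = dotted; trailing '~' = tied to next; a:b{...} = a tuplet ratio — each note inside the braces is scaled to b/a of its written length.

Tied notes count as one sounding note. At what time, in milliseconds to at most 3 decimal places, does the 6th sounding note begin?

note 6 onset = 24/5b = 1531.915ms

1. 0.0ms @ 0 + 478.723ms (3/2)
2. 478.723ms @ 3/2 + 239.362ms (3/4)
3. 718.085ms @ 9/4 + 430.851ms (27/20)
4. 1148.936ms @ 18/5 + 191.489ms (3/5)
5. 1340.426ms @ 21/5 + 191.489ms (3/5)
6. 1531.915ms @ 24/5 + 191.489ms (3/5)
7. 1723.404ms @ 27/5 + 191.489ms (3/5)
8. 1914.894ms @ 6 + 191.489ms (3/5)
9. 2106.383ms @ 33/5 + 191.489ms (3/5)
10. 2297.872ms @ 36/5 + 382.979ms (6/5)
11. 2680.851ms @ 42/5 + 191.489ms (3/5)
12. 2872.34ms @ 9 + 478.723ms (3/2)
13. 3351.064ms @ 21/2 + 239.362ms (3/4)
14. 3590.426ms @ 45/4 + 239.362ms (3/4)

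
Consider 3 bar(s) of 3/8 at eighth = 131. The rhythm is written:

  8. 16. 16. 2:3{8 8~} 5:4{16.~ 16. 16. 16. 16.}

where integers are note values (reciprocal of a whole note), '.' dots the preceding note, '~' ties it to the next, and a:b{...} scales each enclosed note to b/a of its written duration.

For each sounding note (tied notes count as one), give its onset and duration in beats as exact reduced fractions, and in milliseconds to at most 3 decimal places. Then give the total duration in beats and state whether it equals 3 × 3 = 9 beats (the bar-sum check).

1) 0.0ms=0b +687.023ms=3/2b
2) 687.023ms=3/2b +343.511ms=3/4b
3) 1030.534ms=9/4b +343.511ms=3/4b
4) 1374.046ms=3b +687.023ms=3/2b
5) 2061.069ms=9/2b +1236.641ms=27/10b
6) 3297.71ms=36/5b +274.809ms=3/5b
7) 3572.519ms=39/5b +274.809ms=3/5b
8) 3847.328ms=42/5b +274.809ms=3/5b
Σ=9b of 9 (131bpm 3/8) — PASS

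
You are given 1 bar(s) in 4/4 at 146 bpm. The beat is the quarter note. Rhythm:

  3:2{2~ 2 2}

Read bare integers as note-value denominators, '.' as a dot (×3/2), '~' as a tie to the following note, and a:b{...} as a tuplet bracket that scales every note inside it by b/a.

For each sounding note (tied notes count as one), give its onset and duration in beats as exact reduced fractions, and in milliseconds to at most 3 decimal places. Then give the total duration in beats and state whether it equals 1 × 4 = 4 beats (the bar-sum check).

1) 0.0ms=0b +1095.89ms=8/3b
2) 1095.89ms=8/3b +547.945ms=4/3b
Σ=4b of 4 (146bpm 4/4) — PASS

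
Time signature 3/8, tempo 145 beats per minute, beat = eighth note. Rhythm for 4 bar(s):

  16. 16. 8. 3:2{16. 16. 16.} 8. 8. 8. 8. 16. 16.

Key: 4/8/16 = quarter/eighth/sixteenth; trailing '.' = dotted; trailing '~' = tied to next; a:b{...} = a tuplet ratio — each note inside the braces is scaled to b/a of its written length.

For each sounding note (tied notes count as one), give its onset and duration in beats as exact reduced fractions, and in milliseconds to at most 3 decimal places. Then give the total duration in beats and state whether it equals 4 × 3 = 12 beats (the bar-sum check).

1) 0.0ms=0b +310.345ms=3/4b
2) 310.345ms=3/4b +310.345ms=3/4b
3) 620.69ms=3/2b +620.69ms=3/2b
4) 1241.379ms=3b +206.897ms=1/2b
5) 1448.276ms=7/2b +206.897ms=1/2b
6) 1655.172ms=4b +206.897ms=1/2b
7) 1862.069ms=9/2b +620.69ms=3/2b
8) 2482.759ms=6b +620.69ms=3/2b
9) 3103.448ms=15/2b +620.69ms=3/2b
10) 3724.138ms=9b +620.69ms=3/2b
11) 4344.828ms=21/2b +310.345ms=3/4b
12) 4655.172ms=45/4b +310.345ms=3/4b
Σ=12b of 12 (145bpm 3/8) — PASS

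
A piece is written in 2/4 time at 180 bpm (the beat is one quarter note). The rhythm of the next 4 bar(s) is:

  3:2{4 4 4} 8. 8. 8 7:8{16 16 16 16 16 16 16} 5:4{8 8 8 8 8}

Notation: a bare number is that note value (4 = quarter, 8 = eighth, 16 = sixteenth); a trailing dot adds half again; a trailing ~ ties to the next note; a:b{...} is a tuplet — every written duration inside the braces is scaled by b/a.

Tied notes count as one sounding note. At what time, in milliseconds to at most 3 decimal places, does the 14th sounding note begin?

1. 0.0ms @ 0 + 222.222ms (2/3)
2. 222.222ms @ 2/3 + 222.222ms (2/3)
3. 444.444ms @ 4/3 + 222.222ms (2/3)
4. 666.667ms @ 2 + 250.0ms (3/4)
5. 916.667ms @ 11/4 + 250.0ms (3/4)
6. 1166.667ms @ 7/2 + 166.667ms (1/2)
7. 1333.333ms @ 4 + 95.238ms (2/7)
8. 1428.571ms @ 30/7 + 95.238ms (2/7)
9. 1523.81ms @ 32/7 + 95.238ms (2/7)
10. 1619.048ms @ 34/7 + 95.238ms (2/7)
11. 1714.286ms @ 36/7 + 95.238ms (2/7)
12. 1809.524ms @ 38/7 + 95.238ms (2/7)
13. 1904.762ms @ 40/7 + 95.238ms (2/7)
14. 2000.0ms @ 6 + 133.333ms (2/5)
15. 2133.333ms @ 32/5 + 133.333ms (2/5)
16. 2266.667ms @ 34/5 + 133.333ms (2/5)
17. 2400.0ms @ 36/5 + 133.333ms (2/5)
18. 2533.333ms @ 38/5 + 133.333ms (2/5)

note 14 onset = 6b = 2000.0ms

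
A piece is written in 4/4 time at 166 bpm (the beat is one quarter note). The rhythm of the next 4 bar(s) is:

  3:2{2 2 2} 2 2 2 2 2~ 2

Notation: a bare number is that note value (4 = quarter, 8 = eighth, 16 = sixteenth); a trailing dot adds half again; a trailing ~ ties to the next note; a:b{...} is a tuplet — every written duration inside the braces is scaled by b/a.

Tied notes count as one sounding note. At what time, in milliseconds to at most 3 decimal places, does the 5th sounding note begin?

note 5 onset = 6b = 2168.675ms

1. 0.0ms @ 0 + 481.928ms (4/3)
2. 481.928ms @ 4/3 + 481.928ms (4/3)
3. 963.855ms @ 8/3 + 481.928ms (4/3)
4. 1445.783ms @ 4 + 722.892ms (2)
5. 2168.675ms @ 6 + 722.892ms (2)
6. 2891.566ms @ 8 + 722.892ms (2)
7. 3614.458ms @ 10 + 722.892ms (2)
8. 4337.349ms @ 12 + 1445.783ms (4)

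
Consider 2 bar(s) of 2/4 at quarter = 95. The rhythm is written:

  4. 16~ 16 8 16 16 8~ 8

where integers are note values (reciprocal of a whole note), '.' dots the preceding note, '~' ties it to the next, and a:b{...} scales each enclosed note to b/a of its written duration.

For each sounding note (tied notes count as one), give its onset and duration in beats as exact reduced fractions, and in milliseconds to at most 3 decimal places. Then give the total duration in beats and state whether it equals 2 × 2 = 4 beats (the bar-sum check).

1) 0.0ms=0b +947.368ms=3/2b
2) 947.368ms=3/2b +315.789ms=1/2b
3) 1263.158ms=2b +315.789ms=1/2b
4) 1578.947ms=5/2b +157.895ms=1/4b
5) 1736.842ms=11/4b +157.895ms=1/4b
6) 1894.737ms=3b +631.579ms=1b
Σ=4b of 4 (95bpm 2/4) — PASS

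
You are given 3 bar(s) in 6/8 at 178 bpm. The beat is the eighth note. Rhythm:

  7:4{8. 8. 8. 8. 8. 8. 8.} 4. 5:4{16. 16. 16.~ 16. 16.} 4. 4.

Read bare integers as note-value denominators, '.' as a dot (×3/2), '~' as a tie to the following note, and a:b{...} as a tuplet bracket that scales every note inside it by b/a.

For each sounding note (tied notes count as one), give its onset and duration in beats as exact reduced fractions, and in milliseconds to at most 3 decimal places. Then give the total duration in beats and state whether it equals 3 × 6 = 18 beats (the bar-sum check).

1) 0.0ms=0b +288.925ms=6/7b
2) 288.925ms=6/7b +288.925ms=6/7b
3) 577.849ms=12/7b +288.925ms=6/7b
4) 866.774ms=18/7b +288.925ms=6/7b
5) 1155.698ms=24/7b +288.925ms=6/7b
6) 1444.623ms=30/7b +288.925ms=6/7b
7) 1733.547ms=36/7b +288.925ms=6/7b
8) 2022.472ms=6b +1011.236ms=3b
9) 3033.708ms=9b +202.247ms=3/5b
10) 3235.955ms=48/5b +202.247ms=3/5b
11) 3438.202ms=51/5b +404.494ms=6/5b
12) 3842.697ms=57/5b +202.247ms=3/5b
13) 4044.944ms=12b +1011.236ms=3b
14) 5056.18ms=15b +1011.236ms=3b
Σ=18b of 18 (178bpm 6/8) — PASS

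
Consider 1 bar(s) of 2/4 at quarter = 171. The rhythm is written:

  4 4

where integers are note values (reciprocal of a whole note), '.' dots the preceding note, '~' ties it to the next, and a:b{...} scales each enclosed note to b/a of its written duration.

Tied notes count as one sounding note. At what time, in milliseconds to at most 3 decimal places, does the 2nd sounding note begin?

1. 0.0ms @ 0 + 350.877ms (1)
2. 350.877ms @ 1 + 350.877ms (1)

note 2 onset = 1b = 350.877ms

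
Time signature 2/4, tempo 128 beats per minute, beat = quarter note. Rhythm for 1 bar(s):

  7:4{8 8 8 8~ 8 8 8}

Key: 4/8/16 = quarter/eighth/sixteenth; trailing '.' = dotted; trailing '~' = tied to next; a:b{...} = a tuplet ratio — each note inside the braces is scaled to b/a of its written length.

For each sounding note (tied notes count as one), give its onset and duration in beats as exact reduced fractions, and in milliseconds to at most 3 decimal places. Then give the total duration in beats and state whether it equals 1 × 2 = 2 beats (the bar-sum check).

1) 0.0ms=0b +133.929ms=2/7b
2) 133.929ms=2/7b +133.929ms=2/7b
3) 267.857ms=4/7b +133.929ms=2/7b
4) 401.786ms=6/7b +267.857ms=4/7b
5) 669.643ms=10/7b +133.929ms=2/7b
6) 803.571ms=12/7b +133.929ms=2/7b
Σ=2b of 2 (128bpm 2/4) — PASS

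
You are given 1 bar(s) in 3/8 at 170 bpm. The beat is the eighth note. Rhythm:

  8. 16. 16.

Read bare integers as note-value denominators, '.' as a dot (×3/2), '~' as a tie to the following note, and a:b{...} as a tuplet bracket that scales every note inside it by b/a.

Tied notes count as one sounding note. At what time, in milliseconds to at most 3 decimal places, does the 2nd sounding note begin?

1. 0.0ms @ 0 + 529.412ms (3/2)
2. 529.412ms @ 3/2 + 264.706ms (3/4)
3. 794.118ms @ 9/4 + 264.706ms (3/4)

note 2 onset = 3/2b = 529.412ms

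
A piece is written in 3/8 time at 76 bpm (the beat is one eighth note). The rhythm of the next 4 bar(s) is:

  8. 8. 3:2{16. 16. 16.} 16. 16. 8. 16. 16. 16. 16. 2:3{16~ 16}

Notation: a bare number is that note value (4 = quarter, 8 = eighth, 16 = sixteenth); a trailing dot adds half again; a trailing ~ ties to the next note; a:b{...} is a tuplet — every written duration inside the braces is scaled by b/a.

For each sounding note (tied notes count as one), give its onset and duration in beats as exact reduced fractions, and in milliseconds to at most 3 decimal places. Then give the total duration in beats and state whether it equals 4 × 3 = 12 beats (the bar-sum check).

1) 0.0ms=0b +1184.211ms=3/2b
2) 1184.211ms=3/2b +1184.211ms=3/2b
3) 2368.421ms=3b +394.737ms=1/2b
4) 2763.158ms=7/2b +394.737ms=1/2b
5) 3157.895ms=4b +394.737ms=1/2b
6) 3552.632ms=9/2b +592.105ms=3/4b
7) 4144.737ms=21/4b +592.105ms=3/4b
8) 4736.842ms=6b +1184.211ms=3/2b
9) 5921.053ms=15/2b +592.105ms=3/4b
10) 6513.158ms=33/4b +592.105ms=3/4b
11) 7105.263ms=9b +592.105ms=3/4b
12) 7697.368ms=39/4b +592.105ms=3/4b
13) 8289.474ms=21/2b +1184.211ms=3/2b
Σ=12b of 12 (76bpm 3/8) — PASS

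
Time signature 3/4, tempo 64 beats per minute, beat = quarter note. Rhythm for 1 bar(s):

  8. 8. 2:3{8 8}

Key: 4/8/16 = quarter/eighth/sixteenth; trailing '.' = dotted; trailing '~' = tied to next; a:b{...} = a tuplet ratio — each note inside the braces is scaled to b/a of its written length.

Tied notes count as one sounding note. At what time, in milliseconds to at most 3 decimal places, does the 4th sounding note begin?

1. 0.0ms @ 0 + 703.125ms (3/4)
2. 703.125ms @ 3/4 + 703.125ms (3/4)
3. 1406.25ms @ 3/2 + 703.125ms (3/4)
4. 2109.375ms @ 9/4 + 703.125ms (3/4)

note 4 onset = 9/4b = 2109.375ms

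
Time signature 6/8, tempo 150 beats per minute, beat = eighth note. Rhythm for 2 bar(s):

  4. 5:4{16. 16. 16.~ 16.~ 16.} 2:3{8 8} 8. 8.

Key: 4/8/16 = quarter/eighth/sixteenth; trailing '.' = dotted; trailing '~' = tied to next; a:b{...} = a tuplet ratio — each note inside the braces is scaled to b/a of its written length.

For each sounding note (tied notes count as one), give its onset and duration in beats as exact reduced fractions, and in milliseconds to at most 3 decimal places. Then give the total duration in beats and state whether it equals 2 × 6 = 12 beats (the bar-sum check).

1) 0.0ms=0b +1200.0ms=3b
2) 1200.0ms=3b +240.0ms=3/5b
3) 1440.0ms=18/5b +240.0ms=3/5b
4) 1680.0ms=21/5b +720.0ms=9/5b
5) 2400.0ms=6b +600.0ms=3/2b
6) 3000.0ms=15/2b +600.0ms=3/2b
7) 3600.0ms=9b +600.0ms=3/2b
8) 4200.0ms=21/2b +600.0ms=3/2b
Σ=12b of 12 (150bpm 6/8) — PASS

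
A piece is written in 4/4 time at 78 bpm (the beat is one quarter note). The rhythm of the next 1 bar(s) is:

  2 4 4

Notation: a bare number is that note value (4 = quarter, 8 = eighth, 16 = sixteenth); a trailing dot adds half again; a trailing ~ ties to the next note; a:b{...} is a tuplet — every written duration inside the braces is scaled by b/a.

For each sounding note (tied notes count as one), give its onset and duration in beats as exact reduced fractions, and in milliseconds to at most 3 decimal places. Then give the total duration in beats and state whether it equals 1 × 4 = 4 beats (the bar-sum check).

1) 0.0ms=0b +1538.462ms=2b
2) 1538.462ms=2b +769.231ms=1b
3) 2307.692ms=3b +769.231ms=1b
Σ=4b of 4 (78bpm 4/4) — PASS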